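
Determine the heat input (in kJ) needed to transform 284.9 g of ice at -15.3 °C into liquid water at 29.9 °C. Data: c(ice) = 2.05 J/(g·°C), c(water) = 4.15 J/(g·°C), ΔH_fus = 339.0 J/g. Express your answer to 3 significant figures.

q = 141 kJ

q1 (heat ice -15.3→0.0 °C): 284.9 × 2.05 × 15.3 = 8936 J
q2 (melt at 0 °C): 284.9 × 339.0 = 96581 J
q3 (heat water 0.0→29.9 °C): 284.9 × 4.15 × 29.9 = 35352 J
Total: 8936 + 96581 + 35352 = 140869 J = 141 kJ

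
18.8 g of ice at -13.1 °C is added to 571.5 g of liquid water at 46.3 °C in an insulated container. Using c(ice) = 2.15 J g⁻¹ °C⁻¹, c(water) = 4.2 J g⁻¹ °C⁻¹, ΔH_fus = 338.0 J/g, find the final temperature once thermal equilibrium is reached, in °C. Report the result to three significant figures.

T_f = 42.0 °C

Heat to bring ice to 0 °C and melt it: q₁ = 18.8×2.15×13.1 + 18.8×338.0 = 6883.9 J
Heat the water can supply cooling to 0 °C: 571.5×4.2×46.3 = 111134 J > q₁, so all ice melts.
Energy balance: 571.5×4.2×(46.3 − T) = 6883.9 + 18.8×4.2×(T − 0)
2400.3(46.3 − T) = 6883.9 + 78.96 T
111134 − 6883.9 = 2479.26 T
T = 104250.1 / 2479.26 = 42.049 °C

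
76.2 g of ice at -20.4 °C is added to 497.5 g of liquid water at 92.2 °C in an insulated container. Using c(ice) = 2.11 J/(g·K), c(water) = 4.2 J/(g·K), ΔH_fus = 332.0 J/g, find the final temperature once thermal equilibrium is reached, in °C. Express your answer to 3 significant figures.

Heat to bring ice to 0 °C and melt it: q₁ = 76.2×2.11×20.4 + 76.2×332.0 = 28578 J
Heat the water can supply cooling to 0 °C: 497.5×4.2×92.2 = 192652 J > q₁, so all ice melts.
Energy balance: 497.5×4.2×(92.2 − T) = 28578 + 76.2×4.2×(T − 0)
2089.5(92.2 − T) = 28578 + 320.04 T
192652 − 28578 = 2409.54 T
T = 164074 / 2409.54 = 68.09 °C

T_f = 68.1 °C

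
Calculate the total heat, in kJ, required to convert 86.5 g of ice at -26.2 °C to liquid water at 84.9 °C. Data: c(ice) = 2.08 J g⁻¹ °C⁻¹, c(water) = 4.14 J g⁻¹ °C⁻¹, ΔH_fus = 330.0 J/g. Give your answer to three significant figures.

q1 (heat ice -26.2→0.0 °C): 86.5 × 2.08 × 26.2 = 4714 J
q2 (melt at 0 °C): 86.5 × 330.0 = 28545 J
q3 (heat water 0.0→84.9 °C): 86.5 × 4.14 × 84.9 = 30404 J
Total: 4714 + 28545 + 30404 = 63663 J = 63.7 kJ

q = 63.7 kJ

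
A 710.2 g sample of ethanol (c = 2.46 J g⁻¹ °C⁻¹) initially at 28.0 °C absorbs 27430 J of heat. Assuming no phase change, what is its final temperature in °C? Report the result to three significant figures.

ΔT = q / (m c) = 27430 / (710.2 × 2.46) = 15.70 °C
T_f = 28.0 + 15.70 = 43.70 °C

T_f = 43.7 °C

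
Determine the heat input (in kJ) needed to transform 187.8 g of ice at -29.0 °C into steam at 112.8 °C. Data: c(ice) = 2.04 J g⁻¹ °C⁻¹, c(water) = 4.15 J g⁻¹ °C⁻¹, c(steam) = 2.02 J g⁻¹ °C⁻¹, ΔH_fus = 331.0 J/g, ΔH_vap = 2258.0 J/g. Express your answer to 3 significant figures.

q1 (heat ice -29.0→0.0 °C): 187.8 × 2.04 × 29.0 = 11110 J
q2 (melt at 0 °C): 187.8 × 331.0 = 62162 J
q3 (heat water 0.0→100.0 °C): 187.8 × 4.15 × 100.0 = 77937 J
q4 (vaporize at 100 °C): 187.8 × 2258.0 = 424052 J
q5 (heat steam 100.0→112.8 °C): 187.8 × 2.02 × 12.8 = 4856 J
Total: 11110 + 62162 + 77937 + 424052 + 4856 = 580117 J = 580 kJ

q = 580 kJ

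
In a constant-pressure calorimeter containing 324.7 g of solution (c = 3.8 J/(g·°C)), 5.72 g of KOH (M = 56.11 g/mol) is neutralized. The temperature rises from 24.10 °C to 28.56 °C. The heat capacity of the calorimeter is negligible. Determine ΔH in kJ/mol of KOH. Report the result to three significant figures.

|ΔT| = |28.56 − 24.10| = 4.46 °C
|q_surr| = (324.7 × 3.8) × 4.46 = 1233.86 × 4.46 = 5503 J
n(KOH) = 5.72 / 56.11 = 0.1019 mol
Temperature rose, so q_rxn = −|q_surr| = -5.503 kJ
ΔH = q_rxn / n = -54.00 kJ/mol

ΔH = -54.0 kJ/mol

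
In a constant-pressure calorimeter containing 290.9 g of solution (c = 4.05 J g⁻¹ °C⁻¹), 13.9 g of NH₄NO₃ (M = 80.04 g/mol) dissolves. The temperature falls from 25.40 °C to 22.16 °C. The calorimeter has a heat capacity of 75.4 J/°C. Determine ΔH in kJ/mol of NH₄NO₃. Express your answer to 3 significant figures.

|ΔT| = |22.16 − 25.40| = 3.24 °C
|q_surr| = (290.9 × 4.05 + 75.4) × 3.24 = 1253.545 × 3.24 = 4061 J
n(NH₄NO₃) = 13.9 / 80.04 = 0.1737 mol
Temperature fell, so q_rxn = +|q_surr| = 4.061 kJ
ΔH = q_rxn / n = 23.38 kJ/mol

ΔH = 23.4 kJ/mol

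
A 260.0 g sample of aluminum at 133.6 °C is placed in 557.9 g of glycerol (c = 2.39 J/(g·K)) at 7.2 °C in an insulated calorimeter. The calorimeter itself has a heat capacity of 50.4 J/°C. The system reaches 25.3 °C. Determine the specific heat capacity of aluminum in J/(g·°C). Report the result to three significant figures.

c = 0.889 J/(g·°C)

q_gained = (557.9 × 2.39 + 50.4) × (25.3 − 7.2) = 25046 J
q_lost = 260.0 × c × (133.6 − 25.3) = 28158 c
Set equal: c = 25046 / 28158 = 0.889 J/(g·°C)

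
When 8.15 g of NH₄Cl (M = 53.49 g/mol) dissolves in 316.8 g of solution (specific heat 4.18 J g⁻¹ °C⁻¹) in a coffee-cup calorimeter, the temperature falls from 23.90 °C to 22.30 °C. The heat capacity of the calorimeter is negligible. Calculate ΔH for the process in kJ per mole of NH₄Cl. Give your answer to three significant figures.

|ΔT| = |22.30 − 23.90| = 1.60 °C
|q_surr| = (316.8 × 4.18) × 1.60 = 1324.224 × 1.60 = 2119 J
n(NH₄Cl) = 8.15 / 53.49 = 0.1524 mol
Temperature fell, so q_rxn = +|q_surr| = 2.119 kJ
ΔH = q_rxn / n = 13.90 kJ/mol

ΔH = 13.9 kJ/mol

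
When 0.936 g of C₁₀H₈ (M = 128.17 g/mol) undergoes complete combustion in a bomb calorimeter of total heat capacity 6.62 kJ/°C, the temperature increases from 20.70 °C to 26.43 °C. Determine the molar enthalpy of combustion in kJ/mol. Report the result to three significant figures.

ΔT = 26.43 − 20.70 = 5.73 °C
q_cal = C_cal × ΔT = 6.62 × 5.73 = 37.9326 kJ
n = 0.936 / 128.17 = 0.007303 mol
q_rxn = −q_cal = -37.9326 kJ
ΔH = -37.9326 / 0.007303 = -5194 kJ/mol

ΔH = -5190 kJ/mol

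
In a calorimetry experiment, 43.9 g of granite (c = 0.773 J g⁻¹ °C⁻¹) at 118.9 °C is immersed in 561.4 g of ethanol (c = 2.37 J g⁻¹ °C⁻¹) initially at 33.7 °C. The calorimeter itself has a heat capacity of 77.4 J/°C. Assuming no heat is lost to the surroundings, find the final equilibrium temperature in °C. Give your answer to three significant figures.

T_f = 35.7 °C

Heat lost by granite = heat gained by ethanol + calorimeter.
(43.9)(0.773)(118.9 − T) = [(561.4)(2.37) + 77.4](T − 33.7)
33.9347 (118.9 − T) = 1407.918 (T − 33.7)
4034.8 − 33.9347 T = 1407.918 T − 47447
51481.8 = 1441.8527 T
T = 35.71 °C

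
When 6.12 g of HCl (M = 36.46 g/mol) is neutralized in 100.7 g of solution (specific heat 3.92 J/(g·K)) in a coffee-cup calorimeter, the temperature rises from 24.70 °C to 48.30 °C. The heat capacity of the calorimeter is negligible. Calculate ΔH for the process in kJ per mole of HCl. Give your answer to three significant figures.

ΔH = -55.5 kJ/mol

|ΔT| = |48.30 − 24.70| = 23.60 °C
|q_surr| = (100.7 × 3.92) × 23.60 = 394.744 × 23.60 = 9316 J
n(HCl) = 6.12 / 36.46 = 0.1679 mol
Temperature rose, so q_rxn = −|q_surr| = -9.316 kJ
ΔH = q_rxn / n = -55.49 kJ/mol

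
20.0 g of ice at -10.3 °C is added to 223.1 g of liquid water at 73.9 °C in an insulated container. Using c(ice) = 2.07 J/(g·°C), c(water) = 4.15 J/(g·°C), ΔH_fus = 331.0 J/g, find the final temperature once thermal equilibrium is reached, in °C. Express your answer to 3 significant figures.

Heat to bring ice to 0 °C and melt it: q₁ = 20.0×2.07×10.3 + 20.0×331.0 = 7046.4 J
Heat the water can supply cooling to 0 °C: 223.1×4.15×73.9 = 68421.4 J > q₁, so all ice melts.
Energy balance: 223.1×4.15×(73.9 − T) = 7046.4 + 20.0×4.15×(T − 0)
925.865(73.9 − T) = 7046.4 + 83 T
68421.4 − 7046.4 = 1008.865 T
T = 61375.0 / 1008.865 = 60.84 °C

T_f = 60.8 °C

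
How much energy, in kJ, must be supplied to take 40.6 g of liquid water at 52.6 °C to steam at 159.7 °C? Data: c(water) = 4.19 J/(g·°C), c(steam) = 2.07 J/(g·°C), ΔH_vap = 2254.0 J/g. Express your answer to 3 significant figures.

q = 105 kJ

q1 (heat water 52.6→100.0 °C): 40.6 × 4.19 × 47.4 = 8063 J
q2 (vaporize at 100 °C): 40.6 × 2254.0 = 91512 J
q3 (heat steam 100.0→159.7 °C): 40.6 × 2.07 × 59.7 = 5017 J
Total: 8063 + 91512 + 5017 = 104592 J = 105 kJ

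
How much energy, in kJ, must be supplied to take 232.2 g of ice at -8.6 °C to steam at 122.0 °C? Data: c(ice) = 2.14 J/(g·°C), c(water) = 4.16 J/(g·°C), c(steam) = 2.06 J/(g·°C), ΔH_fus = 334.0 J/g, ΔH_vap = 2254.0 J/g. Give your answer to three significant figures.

q1 (heat ice -8.6→0.0 °C): 232.2 × 2.14 × 8.6 = 4273 J
q2 (melt at 0 °C): 232.2 × 334.0 = 77555 J
q3 (heat water 0.0→100.0 °C): 232.2 × 4.16 × 100.0 = 96595 J
q4 (vaporize at 100 °C): 232.2 × 2254.0 = 523379 J
q5 (heat steam 100.0→122.0 °C): 232.2 × 2.06 × 22.0 = 10523 J
Total: 4273 + 77555 + 96595 + 523379 + 10523 = 712325 J = 712 kJ

q = 712 kJ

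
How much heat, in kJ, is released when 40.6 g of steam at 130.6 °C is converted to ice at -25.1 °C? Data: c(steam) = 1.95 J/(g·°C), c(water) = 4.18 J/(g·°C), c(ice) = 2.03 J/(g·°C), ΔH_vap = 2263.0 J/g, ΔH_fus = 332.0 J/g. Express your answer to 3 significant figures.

q1 (cool steam 130.6→100 °C): 40.6 × 1.95 × 30.6 = 2423 J
q2 (condense at 100 °C): 40.6 × 2263.0 = 91878 J
q3 (cool water 100→0 °C): 40.6 × 4.18 × 100.0 = 16971 J
q4 (freeze at 0 °C): 40.6 × 332.0 = 13479 J
q5 (cool ice 0→-25.1 °C): 40.6 × 2.03 × 25.1 = 2069 J
Total: 2423 + 91878 + 16971 + 13479 + 2069 = 126820 J = 127 kJ

q = 127 kJ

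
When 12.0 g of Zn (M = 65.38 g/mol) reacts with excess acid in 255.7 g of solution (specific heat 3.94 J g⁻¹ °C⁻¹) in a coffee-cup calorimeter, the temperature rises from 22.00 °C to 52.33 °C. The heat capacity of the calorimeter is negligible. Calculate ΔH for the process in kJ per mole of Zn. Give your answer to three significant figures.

ΔH = -166 kJ/mol

|ΔT| = |52.33 − 22.00| = 30.33 °C
|q_surr| = (255.7 × 3.94) × 30.33 = 1007.458 × 30.33 = 30556 J
n(Zn) = 12.0 / 65.38 = 0.18354 mol
Temperature rose, so q_rxn = −|q_surr| = -30.556 kJ
ΔH = q_rxn / n = -166.48 kJ/mol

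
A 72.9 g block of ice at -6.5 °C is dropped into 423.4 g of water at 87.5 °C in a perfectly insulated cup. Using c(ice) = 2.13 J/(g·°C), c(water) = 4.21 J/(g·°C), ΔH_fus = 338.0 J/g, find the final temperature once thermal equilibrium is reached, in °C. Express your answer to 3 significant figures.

T_f = 62.4 °C

Heat to bring ice to 0 °C and melt it: q₁ = 72.9×2.13×6.5 + 72.9×338.0 = 25650 J
Heat the water can supply cooling to 0 °C: 423.4×4.21×87.5 = 155970 J > q₁, so all ice melts.
Energy balance: 423.4×4.21×(87.5 − T) = 25650 + 72.9×4.21×(T − 0)
1782.514(87.5 − T) = 25650 + 306.909 T
155970 − 25650 = 2089.423 T
T = 130320 / 2089.423 = 62.37 °C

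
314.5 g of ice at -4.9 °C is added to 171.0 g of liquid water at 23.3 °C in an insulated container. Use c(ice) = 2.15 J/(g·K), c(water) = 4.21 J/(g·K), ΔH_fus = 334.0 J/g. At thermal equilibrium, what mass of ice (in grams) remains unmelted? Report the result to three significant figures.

Heat to warm all ice to 0 °C: 314.5×2.15×4.9 = 3313.3 J
Heat released by water cooling to 0 °C: 171.0×4.21×23.3 = 16774 J
16774 J < 3313.3 + 314.5×334.0 = 108356.3 J, so not all ice melts; final T = 0 °C.
Heat left for melting: 16774 − 3313.3 = 13460.7 J
Mass melted = 13460.7 / 334.0 = 40.30 g
Ice remaining = 314.5 − 40.30 = 274.20 g

m_ice remaining = 274 g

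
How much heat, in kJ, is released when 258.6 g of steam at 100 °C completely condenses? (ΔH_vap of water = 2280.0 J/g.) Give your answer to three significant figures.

q = 590 kJ

q = m × ΔH_vap = 258.6 × 2280.0 = 589600 J = 590 kJ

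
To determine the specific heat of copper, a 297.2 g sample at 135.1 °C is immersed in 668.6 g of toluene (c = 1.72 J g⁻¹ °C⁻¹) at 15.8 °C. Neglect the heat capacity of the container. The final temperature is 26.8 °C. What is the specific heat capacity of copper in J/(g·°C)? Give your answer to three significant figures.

c = 0.393 J/(g·°C)

q_gained = (668.6 × 1.72) × (26.8 − 15.8) = 12650 J
q_lost = 297.2 × c × (135.1 − 26.8) = 32186.76 c
Set equal: c = 12650 / 32186.76 = 0.393 J/(g·°C)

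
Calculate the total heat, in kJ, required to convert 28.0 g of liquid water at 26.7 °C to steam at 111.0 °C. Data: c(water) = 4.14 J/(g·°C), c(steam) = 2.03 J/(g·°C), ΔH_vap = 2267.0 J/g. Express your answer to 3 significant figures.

q = 72.6 kJ

q1 (heat water 26.7→100.0 °C): 28.0 × 4.14 × 73.3 = 8497 J
q2 (vaporize at 100 °C): 28.0 × 2267.0 = 63476 J
q3 (heat steam 100.0→111.0 °C): 28.0 × 2.03 × 11.0 = 625 J
Total: 8497 + 63476 + 625 = 72598 J = 72.6 kJ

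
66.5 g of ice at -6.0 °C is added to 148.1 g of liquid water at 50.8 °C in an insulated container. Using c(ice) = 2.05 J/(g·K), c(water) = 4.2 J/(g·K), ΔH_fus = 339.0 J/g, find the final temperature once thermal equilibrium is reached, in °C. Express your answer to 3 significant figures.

T_f = 9.14 °C

Heat to bring ice to 0 °C and melt it: q₁ = 66.5×2.05×6.0 + 66.5×339.0 = 23361 J
Heat the water can supply cooling to 0 °C: 148.1×4.2×50.8 = 31598.6 J > q₁, so all ice melts.
Energy balance: 148.1×4.2×(50.8 − T) = 23361 + 66.5×4.2×(T − 0)
622.02(50.8 − T) = 23361 + 279.3 T
31598.6 − 23361 = 901.32 T
T = 8237.6 / 901.32 = 9.139 °C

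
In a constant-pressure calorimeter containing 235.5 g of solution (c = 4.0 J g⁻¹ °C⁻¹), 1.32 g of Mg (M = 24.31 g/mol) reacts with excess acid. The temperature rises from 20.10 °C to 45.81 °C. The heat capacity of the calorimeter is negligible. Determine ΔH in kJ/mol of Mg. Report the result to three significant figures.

ΔH = -446 kJ/mol

|ΔT| = |45.81 − 20.10| = 25.71 °C
|q_surr| = (235.5 × 4.0) × 25.71 = 942 × 25.71 = 24220 J
n(Mg) = 1.32 / 24.31 = 0.05430 mol
Temperature rose, so q_rxn = −|q_surr| = -24.22 kJ
ΔH = q_rxn / n = -446.0 kJ/mol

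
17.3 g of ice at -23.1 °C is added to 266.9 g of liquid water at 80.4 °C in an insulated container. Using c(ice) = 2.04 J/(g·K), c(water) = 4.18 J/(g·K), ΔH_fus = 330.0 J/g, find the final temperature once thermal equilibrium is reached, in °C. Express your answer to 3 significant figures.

T_f = 70.0 °C

Heat to bring ice to 0 °C and melt it: q₁ = 17.3×2.04×23.1 + 17.3×330.0 = 6524.2 J
Heat the water can supply cooling to 0 °C: 266.9×4.18×80.4 = 89697.6 J > q₁, so all ice melts.
Energy balance: 266.9×4.18×(80.4 − T) = 6524.2 + 17.3×4.18×(T − 0)
1115.642(80.4 − T) = 6524.2 + 72.314 T
89697.6 − 6524.2 = 1187.956 T
T = 83173.4 / 1187.956 = 70.01 °C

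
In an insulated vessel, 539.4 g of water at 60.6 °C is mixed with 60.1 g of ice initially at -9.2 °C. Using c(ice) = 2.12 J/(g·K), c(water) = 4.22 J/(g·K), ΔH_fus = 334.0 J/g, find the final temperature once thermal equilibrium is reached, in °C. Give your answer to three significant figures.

T_f = 46.1 °C

Heat to bring ice to 0 °C and melt it: q₁ = 60.1×2.12×9.2 + 60.1×334.0 = 21246 J
Heat the water can supply cooling to 0 °C: 539.4×4.22×60.6 = 137942 J > q₁, so all ice melts.
Energy balance: 539.4×4.22×(60.6 − T) = 21246 + 60.1×4.22×(T − 0)
2276.268(60.6 − T) = 21246 + 253.622 T
137942 − 21246 = 2529.890 T
T = 116696 / 2529.890 = 46.13 °C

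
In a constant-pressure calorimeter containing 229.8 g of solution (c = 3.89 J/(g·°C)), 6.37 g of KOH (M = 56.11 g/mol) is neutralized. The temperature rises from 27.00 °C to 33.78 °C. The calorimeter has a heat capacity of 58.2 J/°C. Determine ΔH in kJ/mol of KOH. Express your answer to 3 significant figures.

ΔH = -56.9 kJ/mol

|ΔT| = |33.78 − 27.00| = 6.78 °C
|q_surr| = (229.8 × 3.89 + 58.2) × 6.78 = 952.122 × 6.78 = 6455 J
n(KOH) = 6.37 / 56.11 = 0.1135 mol
Temperature rose, so q_rxn = −|q_surr| = -6.455 kJ
ΔH = q_rxn / n = -56.87 kJ/mol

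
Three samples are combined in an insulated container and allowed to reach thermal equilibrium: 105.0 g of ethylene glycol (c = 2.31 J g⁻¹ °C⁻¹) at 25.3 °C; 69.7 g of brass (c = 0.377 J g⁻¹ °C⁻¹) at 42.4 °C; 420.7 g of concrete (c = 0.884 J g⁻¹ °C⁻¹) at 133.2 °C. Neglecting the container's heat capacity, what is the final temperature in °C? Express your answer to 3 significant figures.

Σ mᵢcᵢ(T − Tᵢ) = 0  ⇒  T = Σ mᵢcᵢTᵢ / Σ mᵢcᵢ
Σ mᵢcᵢ = 105.0×2.31 + 69.7×0.377 + 420.7×0.884 = 640.7257
Σ mᵢcᵢTᵢ = 242.55×25.3 + 26.2769×42.4 + 371.8988×133.2 = 56788
T = 56788 / 640.7257 = 88.63 °C

T_f = 88.6 °C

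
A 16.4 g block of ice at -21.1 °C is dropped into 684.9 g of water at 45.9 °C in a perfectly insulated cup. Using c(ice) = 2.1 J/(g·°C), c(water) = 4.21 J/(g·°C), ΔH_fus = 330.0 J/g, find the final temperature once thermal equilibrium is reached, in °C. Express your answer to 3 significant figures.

Heat to bring ice to 0 °C and melt it: q₁ = 16.4×2.1×21.1 + 16.4×330.0 = 6138.7 J
Heat the water can supply cooling to 0 °C: 684.9×4.21×45.9 = 132349 J > q₁, so all ice melts.
Energy balance: 684.9×4.21×(45.9 − T) = 6138.7 + 16.4×4.21×(T − 0)
2883.429(45.9 − T) = 6138.7 + 69.044 T
132349 − 6138.7 = 2952.473 T
T = 126210.3 / 2952.473 = 42.747 °C

T_f = 42.7 °C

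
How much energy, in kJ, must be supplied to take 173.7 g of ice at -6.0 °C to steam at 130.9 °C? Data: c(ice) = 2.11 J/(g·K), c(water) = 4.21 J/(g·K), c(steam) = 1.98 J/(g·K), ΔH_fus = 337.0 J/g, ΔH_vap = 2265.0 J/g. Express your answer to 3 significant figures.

q1 (heat ice -6.0→0.0 °C): 173.7 × 2.11 × 6.0 = 2199 J
q2 (melt at 0 °C): 173.7 × 337.0 = 58537 J
q3 (heat water 0.0→100.0 °C): 173.7 × 4.21 × 100.0 = 73128 J
q4 (vaporize at 100 °C): 173.7 × 2265.0 = 393431 J
q5 (heat steam 100.0→130.9 °C): 173.7 × 1.98 × 30.9 = 10627 J
Total: 2199 + 58537 + 73128 + 393431 + 10627 = 537922 J = 538 kJ

q = 538 kJ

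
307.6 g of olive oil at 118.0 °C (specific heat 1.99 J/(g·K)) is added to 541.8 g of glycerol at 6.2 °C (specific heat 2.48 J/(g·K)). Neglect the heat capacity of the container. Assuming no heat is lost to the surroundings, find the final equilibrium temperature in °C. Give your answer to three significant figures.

Heat lost by olive oil = heat gained by glycerol.
(307.6)(1.99)(118.0 − T) = (541.8)(2.48)(T − 6.2)
612.124 (118.0 − T) = 1343.664 (T − 6.2)
72231 − 612.124 T = 1343.664 T − 8330.7
80561.7 = 1955.788 T
T = 41.19 °C

T_f = 41.2 °C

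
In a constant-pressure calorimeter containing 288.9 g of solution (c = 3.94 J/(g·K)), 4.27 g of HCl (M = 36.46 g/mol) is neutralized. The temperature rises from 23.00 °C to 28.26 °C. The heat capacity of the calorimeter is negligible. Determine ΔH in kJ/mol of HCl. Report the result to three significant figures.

|ΔT| = |28.26 − 23.00| = 5.26 °C
|q_surr| = (288.9 × 3.94) × 5.26 = 1138.266 × 5.26 = 5987 J
n(HCl) = 4.27 / 36.46 = 0.1171 mol
Temperature rose, so q_rxn = −|q_surr| = -5.987 kJ
ΔH = q_rxn / n = -51.13 kJ/mol

ΔH = -51.1 kJ/mol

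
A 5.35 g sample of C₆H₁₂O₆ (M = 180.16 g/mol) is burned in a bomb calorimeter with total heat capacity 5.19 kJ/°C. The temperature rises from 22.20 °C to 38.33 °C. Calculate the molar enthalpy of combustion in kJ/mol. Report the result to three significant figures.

ΔT = 38.33 − 22.20 = 16.13 °C
q_cal = C_cal × ΔT = 5.19 × 16.13 = 83.7147 kJ
n = 5.35 / 180.16 = 0.02970 mol
q_rxn = −q_cal = -83.7147 kJ
ΔH = -83.7147 / 0.02970 = -2819 kJ/mol

ΔH = -2820 kJ/mol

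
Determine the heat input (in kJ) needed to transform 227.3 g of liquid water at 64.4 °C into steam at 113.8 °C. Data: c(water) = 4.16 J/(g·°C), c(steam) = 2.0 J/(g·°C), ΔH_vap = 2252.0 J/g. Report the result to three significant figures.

q1 (heat water 64.4→100.0 °C): 227.3 × 4.16 × 35.6 = 33662 J
q2 (vaporize at 100 °C): 227.3 × 2252.0 = 511880 J
q3 (heat steam 100.0→113.8 °C): 227.3 × 2.0 × 13.8 = 6273 J
Total: 33662 + 511880 + 6273 = 551815 J = 552 kJ

q = 552 kJ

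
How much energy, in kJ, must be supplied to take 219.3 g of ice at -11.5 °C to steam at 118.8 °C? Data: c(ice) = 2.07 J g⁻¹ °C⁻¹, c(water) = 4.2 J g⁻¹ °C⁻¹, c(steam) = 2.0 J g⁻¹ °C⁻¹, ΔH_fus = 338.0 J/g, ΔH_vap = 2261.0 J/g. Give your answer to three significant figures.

q = 676 kJ

q1 (heat ice -11.5→0.0 °C): 219.3 × 2.07 × 11.5 = 5220 J
q2 (melt at 0 °C): 219.3 × 338.0 = 74123 J
q3 (heat water 0.0→100.0 °C): 219.3 × 4.2 × 100.0 = 92106 J
q4 (vaporize at 100 °C): 219.3 × 2261.0 = 495837 J
q5 (heat steam 100.0→118.8 °C): 219.3 × 2.0 × 18.8 = 8246 J
Total: 5220 + 74123 + 92106 + 495837 + 8246 = 675532 J = 676 kJ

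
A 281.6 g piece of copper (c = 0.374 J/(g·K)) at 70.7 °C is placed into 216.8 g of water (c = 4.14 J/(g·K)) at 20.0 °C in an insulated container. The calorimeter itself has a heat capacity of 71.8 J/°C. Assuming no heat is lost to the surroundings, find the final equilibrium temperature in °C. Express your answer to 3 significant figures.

T_f = 25.0 °C

Heat lost by copper = heat gained by water + calorimeter.
(281.6)(0.374)(70.7 − T) = [(216.8)(4.14) + 71.8](T − 20.0)
105.3184 (70.7 − T) = 969.352 (T − 20.0)
7446.0 − 105.3184 T = 969.352 T − 19387
26833.0 = 1074.6704 T
T = 24.97 °C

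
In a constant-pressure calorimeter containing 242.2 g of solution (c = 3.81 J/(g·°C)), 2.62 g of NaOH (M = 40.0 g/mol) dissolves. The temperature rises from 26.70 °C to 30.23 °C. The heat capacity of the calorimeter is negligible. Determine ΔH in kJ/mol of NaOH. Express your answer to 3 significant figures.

|ΔT| = |30.23 − 26.70| = 3.53 °C
|q_surr| = (242.2 × 3.81) × 3.53 = 922.782 × 3.53 = 3257 J
n(NaOH) = 2.62 / 40.0 = 0.06550 mol
Temperature rose, so q_rxn = −|q_surr| = -3.257 kJ
ΔH = q_rxn / n = -49.73 kJ/mol

ΔH = -49.7 kJ/mol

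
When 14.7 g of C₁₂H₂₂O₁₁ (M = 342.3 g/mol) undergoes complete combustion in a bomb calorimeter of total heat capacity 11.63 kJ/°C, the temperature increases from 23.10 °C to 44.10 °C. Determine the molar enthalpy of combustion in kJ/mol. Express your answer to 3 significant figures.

ΔT = 44.10 − 23.10 = 21.00 °C
q_cal = C_cal × ΔT = 11.63 × 21.00 = 244.23 kJ
n = 14.7 / 342.3 = 0.04294 mol
q_rxn = −q_cal = -244.23 kJ
ΔH = -244.23 / 0.04294 = -5688 kJ/mol

ΔH = -5690 kJ/mol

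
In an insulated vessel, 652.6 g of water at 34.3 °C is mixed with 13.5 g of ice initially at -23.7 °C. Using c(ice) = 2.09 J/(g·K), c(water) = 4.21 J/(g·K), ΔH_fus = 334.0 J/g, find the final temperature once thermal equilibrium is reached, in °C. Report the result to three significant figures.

T_f = 31.8 °C

Heat to bring ice to 0 °C and melt it: q₁ = 13.5×2.09×23.7 + 13.5×334.0 = 5177.7 J
Heat the water can supply cooling to 0 °C: 652.6×4.21×34.3 = 94237.4 J > q₁, so all ice melts.
Energy balance: 652.6×4.21×(34.3 − T) = 5177.7 + 13.5×4.21×(T − 0)
2747.446(34.3 − T) = 5177.7 + 56.835 T
94237.4 − 5177.7 = 2804.281 T
T = 89059.7 / 2804.281 = 31.76 °C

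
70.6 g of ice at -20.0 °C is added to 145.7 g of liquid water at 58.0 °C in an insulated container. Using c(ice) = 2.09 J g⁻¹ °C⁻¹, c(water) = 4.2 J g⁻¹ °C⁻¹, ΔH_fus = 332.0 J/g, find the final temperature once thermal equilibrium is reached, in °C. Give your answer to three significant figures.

Heat to bring ice to 0 °C and melt it: q₁ = 70.6×2.09×20.0 + 70.6×332.0 = 26390 J
Heat the water can supply cooling to 0 °C: 145.7×4.2×58.0 = 35492.5 J > q₁, so all ice melts.
Energy balance: 145.7×4.2×(58.0 − T) = 26390 + 70.6×4.2×(T − 0)
611.94(58.0 − T) = 26390 + 296.52 T
35492.5 − 26390 = 908.46 T
T = 9102.5 / 908.46 = 10.02 °C

T_f = 10.0 °C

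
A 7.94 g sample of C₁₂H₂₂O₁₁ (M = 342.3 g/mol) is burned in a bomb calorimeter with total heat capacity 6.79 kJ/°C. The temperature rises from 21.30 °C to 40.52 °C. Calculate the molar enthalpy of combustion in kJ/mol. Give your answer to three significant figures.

ΔH = -5630 kJ/mol

ΔT = 40.52 − 21.30 = 19.22 °C
q_cal = C_cal × ΔT = 6.79 × 19.22 = 130.5038 kJ
n = 7.94 / 342.3 = 0.02320 mol
q_rxn = −q_cal = -130.5038 kJ
ΔH = -130.5038 / 0.02320 = -5625 kJ/mol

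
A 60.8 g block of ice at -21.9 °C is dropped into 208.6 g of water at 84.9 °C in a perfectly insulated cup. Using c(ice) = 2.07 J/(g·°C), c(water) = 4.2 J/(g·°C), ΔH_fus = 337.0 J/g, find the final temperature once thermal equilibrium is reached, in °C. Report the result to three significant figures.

Heat to bring ice to 0 °C and melt it: q₁ = 60.8×2.07×21.9 + 60.8×337.0 = 23246 J
Heat the water can supply cooling to 0 °C: 208.6×4.2×84.9 = 74382.6 J > q₁, so all ice melts.
Energy balance: 208.6×4.2×(84.9 − T) = 23246 + 60.8×4.2×(T − 0)
876.12(84.9 − T) = 23246 + 255.36 T
74382.6 − 23246 = 1131.48 T
T = 51136.6 / 1131.48 = 45.19 °C

T_f = 45.2 °C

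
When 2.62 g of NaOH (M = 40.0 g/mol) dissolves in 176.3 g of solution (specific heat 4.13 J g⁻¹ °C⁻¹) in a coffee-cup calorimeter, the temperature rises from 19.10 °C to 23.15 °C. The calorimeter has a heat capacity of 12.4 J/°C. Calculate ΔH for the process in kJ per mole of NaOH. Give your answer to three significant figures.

ΔH = -45.8 kJ/mol

|ΔT| = |23.15 − 19.10| = 4.05 °C
|q_surr| = (176.3 × 4.13 + 12.4) × 4.05 = 740.519 × 4.05 = 2999 J
n(NaOH) = 2.62 / 40.0 = 0.06550 mol
Temperature rose, so q_rxn = −|q_surr| = -2.999 kJ
ΔH = q_rxn / n = -45.79 kJ/mol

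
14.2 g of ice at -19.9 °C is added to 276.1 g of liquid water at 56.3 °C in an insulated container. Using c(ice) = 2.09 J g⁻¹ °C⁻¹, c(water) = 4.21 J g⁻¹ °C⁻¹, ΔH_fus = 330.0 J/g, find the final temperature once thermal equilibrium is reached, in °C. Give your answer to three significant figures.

Heat to bring ice to 0 °C and melt it: q₁ = 14.2×2.09×19.9 + 14.2×330.0 = 5276.6 J
Heat the water can supply cooling to 0 °C: 276.1×4.21×56.3 = 65442.1 J > q₁, so all ice melts.
Energy balance: 276.1×4.21×(56.3 − T) = 5276.6 + 14.2×4.21×(T − 0)
1162.381(56.3 − T) = 5276.6 + 59.782 T
65442.1 − 5276.6 = 1222.163 T
T = 60165.5 / 1222.163 = 49.23 °C

T_f = 49.2 °C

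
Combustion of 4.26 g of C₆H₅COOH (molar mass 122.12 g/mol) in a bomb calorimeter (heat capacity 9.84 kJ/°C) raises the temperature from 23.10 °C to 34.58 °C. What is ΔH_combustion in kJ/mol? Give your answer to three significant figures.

ΔH = -3240 kJ/mol

ΔT = 34.58 − 23.10 = 11.48 °C
q_cal = C_cal × ΔT = 9.84 × 11.48 = 112.9632 kJ
n = 4.26 / 122.12 = 0.03488 mol
q_rxn = −q_cal = -112.9632 kJ
ΔH = -112.9632 / 0.03488 = -3239 kJ/mol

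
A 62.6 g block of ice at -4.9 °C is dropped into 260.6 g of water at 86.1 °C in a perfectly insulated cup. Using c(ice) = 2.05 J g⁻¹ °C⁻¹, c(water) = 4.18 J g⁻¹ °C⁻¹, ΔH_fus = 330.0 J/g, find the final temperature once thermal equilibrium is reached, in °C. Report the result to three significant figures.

T_f = 53.7 °C

Heat to bring ice to 0 °C and melt it: q₁ = 62.6×2.05×4.9 + 62.6×330.0 = 21287 J
Heat the water can supply cooling to 0 °C: 260.6×4.18×86.1 = 93789.4 J > q₁, so all ice melts.
Energy balance: 260.6×4.18×(86.1 − T) = 21287 + 62.6×4.18×(T − 0)
1089.308(86.1 − T) = 21287 + 261.668 T
93789.4 − 21287 = 1350.976 T
T = 72502.4 / 1350.976 = 53.67 °C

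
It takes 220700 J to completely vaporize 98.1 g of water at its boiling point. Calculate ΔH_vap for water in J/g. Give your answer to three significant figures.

ΔH_vap = 2250 J/g

ΔH_vap = q / m = 220700 / 98.1 = 2250 J/g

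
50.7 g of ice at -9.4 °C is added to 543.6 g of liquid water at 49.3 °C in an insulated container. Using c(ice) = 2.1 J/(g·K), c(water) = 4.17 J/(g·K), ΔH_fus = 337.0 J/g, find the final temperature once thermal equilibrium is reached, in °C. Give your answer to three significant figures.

T_f = 37.8 °C

Heat to bring ice to 0 °C and melt it: q₁ = 50.7×2.1×9.4 + 50.7×337.0 = 18087 J
Heat the water can supply cooling to 0 °C: 543.6×4.17×49.3 = 111754 J > q₁, so all ice melts.
Energy balance: 543.6×4.17×(49.3 − T) = 18087 + 50.7×4.17×(T − 0)
2266.812(49.3 − T) = 18087 + 211.419 T
111754 − 18087 = 2478.231 T
T = 93667 / 2478.231 = 37.80 °C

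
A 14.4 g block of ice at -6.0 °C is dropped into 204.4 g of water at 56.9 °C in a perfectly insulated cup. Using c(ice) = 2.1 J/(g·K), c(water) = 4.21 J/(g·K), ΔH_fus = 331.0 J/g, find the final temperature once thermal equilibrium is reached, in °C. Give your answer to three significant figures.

T_f = 47.8 °C

Heat to bring ice to 0 °C and melt it: q₁ = 14.4×2.1×6.0 + 14.4×331.0 = 4947.8 J
Heat the water can supply cooling to 0 °C: 204.4×4.21×56.9 = 48963.8 J > q₁, so all ice melts.
Energy balance: 204.4×4.21×(56.9 − T) = 4947.8 + 14.4×4.21×(T − 0)
860.524(56.9 − T) = 4947.8 + 60.624 T
48963.8 − 4947.8 = 921.148 T
T = 44016.0 / 921.148 = 47.78 °C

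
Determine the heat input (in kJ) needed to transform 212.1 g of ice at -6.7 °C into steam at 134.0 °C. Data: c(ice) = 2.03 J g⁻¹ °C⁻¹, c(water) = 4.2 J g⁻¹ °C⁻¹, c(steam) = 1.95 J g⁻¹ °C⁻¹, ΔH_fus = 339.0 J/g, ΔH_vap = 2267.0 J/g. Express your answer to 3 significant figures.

q = 659 kJ

q1 (heat ice -6.7→0.0 °C): 212.1 × 2.03 × 6.7 = 2885 J
q2 (melt at 0 °C): 212.1 × 339.0 = 71902 J
q3 (heat water 0.0→100.0 °C): 212.1 × 4.2 × 100.0 = 89082 J
q4 (vaporize at 100 °C): 212.1 × 2267.0 = 480831 J
q5 (heat steam 100.0→134.0 °C): 212.1 × 1.95 × 34.0 = 14062 J
Total: 2885 + 71902 + 89082 + 480831 + 14062 = 658762 J = 659 kJ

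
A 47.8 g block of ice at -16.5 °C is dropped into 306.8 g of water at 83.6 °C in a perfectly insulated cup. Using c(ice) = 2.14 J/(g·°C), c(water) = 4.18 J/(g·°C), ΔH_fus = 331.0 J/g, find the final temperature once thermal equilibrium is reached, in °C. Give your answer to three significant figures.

T_f = 60.5 °C

Heat to bring ice to 0 °C and melt it: q₁ = 47.8×2.14×16.5 + 47.8×331.0 = 17510 J
Heat the water can supply cooling to 0 °C: 306.8×4.18×83.6 = 107211 J > q₁, so all ice melts.
Energy balance: 306.8×4.18×(83.6 − T) = 17510 + 47.8×4.18×(T − 0)
1282.424(83.6 − T) = 17510 + 199.804 T
107211 − 17510 = 1482.228 T
T = 89701 / 1482.228 = 60.52 °C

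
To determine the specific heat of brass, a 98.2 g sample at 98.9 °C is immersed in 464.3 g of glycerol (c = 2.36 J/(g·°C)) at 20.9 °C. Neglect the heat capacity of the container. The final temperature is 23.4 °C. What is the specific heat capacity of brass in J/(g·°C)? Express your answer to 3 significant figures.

c = 0.369 J/(g·°C)

q_gained = (464.3 × 2.36) × (23.4 − 20.9) = 2739 J
q_lost = 98.2 × c × (98.9 − 23.4) = 7414.1 c
Set equal: c = 2739 / 7414.1 = 0.369 J/(g·°C)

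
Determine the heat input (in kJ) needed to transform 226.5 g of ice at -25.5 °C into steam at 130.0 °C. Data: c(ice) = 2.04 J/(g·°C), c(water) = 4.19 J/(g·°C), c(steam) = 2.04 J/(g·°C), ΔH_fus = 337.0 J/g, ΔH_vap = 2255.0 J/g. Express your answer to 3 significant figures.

q = 708 kJ

q1 (heat ice -25.5→0.0 °C): 226.5 × 2.04 × 25.5 = 11783 J
q2 (melt at 0 °C): 226.5 × 337.0 = 76331 J
q3 (heat water 0.0→100.0 °C): 226.5 × 4.19 × 100.0 = 94904 J
q4 (vaporize at 100 °C): 226.5 × 2255.0 = 510758 J
q5 (heat steam 100.0→130.0 °C): 226.5 × 2.04 × 30.0 = 13862 J
Total: 11783 + 76331 + 94904 + 510758 + 13862 = 707638 J = 708 kJ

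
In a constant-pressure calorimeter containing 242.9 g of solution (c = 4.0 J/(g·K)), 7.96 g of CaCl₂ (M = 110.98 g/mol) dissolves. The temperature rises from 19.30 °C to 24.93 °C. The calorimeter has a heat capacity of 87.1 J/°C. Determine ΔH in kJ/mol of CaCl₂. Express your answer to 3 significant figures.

ΔH = -83.1 kJ/mol

|ΔT| = |24.93 − 19.30| = 5.63 °C
|q_surr| = (242.9 × 4.0 + 87.1) × 5.63 = 1058.7 × 5.63 = 5960 J
n(CaCl₂) = 7.96 / 110.98 = 0.07172 mol
Temperature rose, so q_rxn = −|q_surr| = -5.960 kJ
ΔH = q_rxn / n = -83.10 kJ/mol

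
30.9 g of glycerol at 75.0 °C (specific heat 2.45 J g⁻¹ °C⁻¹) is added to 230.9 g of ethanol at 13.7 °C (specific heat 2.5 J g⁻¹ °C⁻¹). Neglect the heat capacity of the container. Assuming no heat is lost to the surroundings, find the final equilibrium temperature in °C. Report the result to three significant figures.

Heat lost by glycerol = heat gained by ethanol.
(30.9)(2.45)(75.0 − T) = (230.9)(2.5)(T − 13.7)
75.705 (75.0 − T) = 577.25 (T − 13.7)
5677.9 − 75.705 T = 577.25 T − 7908.3
13586.2 = 652.955 T
T = 20.81 °C

T_f = 20.8 °C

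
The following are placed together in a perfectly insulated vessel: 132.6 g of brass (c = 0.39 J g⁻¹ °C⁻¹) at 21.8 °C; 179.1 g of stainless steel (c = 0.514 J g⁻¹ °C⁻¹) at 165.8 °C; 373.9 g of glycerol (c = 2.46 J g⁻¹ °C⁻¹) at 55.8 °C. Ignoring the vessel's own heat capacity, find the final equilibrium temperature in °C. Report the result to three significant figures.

Σ mᵢcᵢ(T − Tᵢ) = 0  ⇒  T = Σ mᵢcᵢTᵢ / Σ mᵢcᵢ
Σ mᵢcᵢ = 132.6×0.39 + 179.1×0.514 + 373.9×2.46 = 1063.5654
Σ mᵢcᵢTᵢ = 51.714×21.8 + 92.0574×165.8 + 919.794×55.8 = 67715
T = 67715 / 1063.5654 = 63.67 °C

T_f = 63.7 °C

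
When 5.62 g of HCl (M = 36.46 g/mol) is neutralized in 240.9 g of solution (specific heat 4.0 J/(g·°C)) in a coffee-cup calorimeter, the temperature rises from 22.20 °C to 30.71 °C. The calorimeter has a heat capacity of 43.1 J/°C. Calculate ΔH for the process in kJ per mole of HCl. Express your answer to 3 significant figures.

ΔH = -55.6 kJ/mol

|ΔT| = |30.71 − 22.20| = 8.51 °C
|q_surr| = (240.9 × 4.0 + 43.1) × 8.51 = 1006.7 × 8.51 = 8567 J
n(HCl) = 5.62 / 36.46 = 0.1541 mol
Temperature rose, so q_rxn = −|q_surr| = -8.567 kJ
ΔH = q_rxn / n = -55.59 kJ/mol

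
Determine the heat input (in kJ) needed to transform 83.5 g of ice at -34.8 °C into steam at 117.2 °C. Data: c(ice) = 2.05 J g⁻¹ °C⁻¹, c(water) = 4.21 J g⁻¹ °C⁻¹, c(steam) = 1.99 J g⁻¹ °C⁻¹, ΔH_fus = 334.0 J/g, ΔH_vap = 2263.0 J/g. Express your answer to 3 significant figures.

q1 (heat ice -34.8→0.0 °C): 83.5 × 2.05 × 34.8 = 5957 J
q2 (melt at 0 °C): 83.5 × 334.0 = 27889 J
q3 (heat water 0.0→100.0 °C): 83.5 × 4.21 × 100.0 = 35154 J
q4 (vaporize at 100 °C): 83.5 × 2263.0 = 188961 J
q5 (heat steam 100.0→117.2 °C): 83.5 × 1.99 × 17.2 = 2858 J
Total: 5957 + 27889 + 35154 + 188961 + 2858 = 260819 J = 261 kJ

q = 261 kJ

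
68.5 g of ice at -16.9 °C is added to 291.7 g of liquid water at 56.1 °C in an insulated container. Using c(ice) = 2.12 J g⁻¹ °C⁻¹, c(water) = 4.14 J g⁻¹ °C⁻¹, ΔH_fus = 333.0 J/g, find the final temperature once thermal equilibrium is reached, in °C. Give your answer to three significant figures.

Heat to bring ice to 0 °C and melt it: q₁ = 68.5×2.12×16.9 + 68.5×333.0 = 25265 J
Heat the water can supply cooling to 0 °C: 291.7×4.14×56.1 = 67748.5 J > q₁, so all ice melts.
Energy balance: 291.7×4.14×(56.1 − T) = 25265 + 68.5×4.14×(T − 0)
1207.638(56.1 − T) = 25265 + 283.59 T
67748.5 − 25265 = 1491.228 T
T = 42483.5 / 1491.228 = 28.49 °C

T_f = 28.5 °C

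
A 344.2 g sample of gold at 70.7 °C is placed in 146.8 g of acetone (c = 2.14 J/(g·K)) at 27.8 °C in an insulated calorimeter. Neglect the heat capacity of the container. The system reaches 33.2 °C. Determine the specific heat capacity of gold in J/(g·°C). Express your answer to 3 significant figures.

c = 0.131 J/(g·°C)

q_gained = (146.8 × 2.14) × (33.2 − 27.8) = 1696 J
q_lost = 344.2 × c × (70.7 − 33.2) = 12907.5 c
Set equal: c = 1696 / 12907.5 = 0.131 J/(g·°C)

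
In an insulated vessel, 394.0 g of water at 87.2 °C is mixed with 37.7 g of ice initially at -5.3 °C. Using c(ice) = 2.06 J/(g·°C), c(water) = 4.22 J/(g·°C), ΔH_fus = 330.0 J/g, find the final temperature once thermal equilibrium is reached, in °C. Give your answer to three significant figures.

Heat to bring ice to 0 °C and melt it: q₁ = 37.7×2.06×5.3 + 37.7×330.0 = 12853 J
Heat the water can supply cooling to 0 °C: 394.0×4.22×87.2 = 144986 J > q₁, so all ice melts.
Energy balance: 394.0×4.22×(87.2 − T) = 12853 + 37.7×4.22×(T − 0)
1662.68(87.2 − T) = 12853 + 159.094 T
144986 − 12853 = 1821.774 T
T = 132133 / 1821.774 = 72.53 °C

T_f = 72.5 °C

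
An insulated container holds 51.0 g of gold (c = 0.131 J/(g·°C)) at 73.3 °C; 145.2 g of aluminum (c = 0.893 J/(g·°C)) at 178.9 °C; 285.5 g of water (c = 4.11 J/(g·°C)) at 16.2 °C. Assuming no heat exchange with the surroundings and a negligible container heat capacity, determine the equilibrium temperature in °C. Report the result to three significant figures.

T_f = 32.6 °C

Σ mᵢcᵢ(T − Tᵢ) = 0  ⇒  T = Σ mᵢcᵢTᵢ / Σ mᵢcᵢ
Σ mᵢcᵢ = 51.0×0.131 + 145.2×0.893 + 285.5×4.11 = 1309.7496
Σ mᵢcᵢTᵢ = 6.681×73.3 + 129.6636×178.9 + 1173.405×16.2 = 42696
T = 42696 / 1309.7496 = 32.60 °C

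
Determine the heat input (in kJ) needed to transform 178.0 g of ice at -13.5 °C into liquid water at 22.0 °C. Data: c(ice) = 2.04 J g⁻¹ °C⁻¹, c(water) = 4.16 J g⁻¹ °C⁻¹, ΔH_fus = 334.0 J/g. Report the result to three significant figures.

q1 (heat ice -13.5→0.0 °C): 178.0 × 2.04 × 13.5 = 4902 J
q2 (melt at 0 °C): 178.0 × 334.0 = 59452 J
q3 (heat water 0.0→22.0 °C): 178.0 × 4.16 × 22.0 = 16291 J
Total: 4902 + 59452 + 16291 = 80645 J = 80.6 kJ

q = 80.6 kJ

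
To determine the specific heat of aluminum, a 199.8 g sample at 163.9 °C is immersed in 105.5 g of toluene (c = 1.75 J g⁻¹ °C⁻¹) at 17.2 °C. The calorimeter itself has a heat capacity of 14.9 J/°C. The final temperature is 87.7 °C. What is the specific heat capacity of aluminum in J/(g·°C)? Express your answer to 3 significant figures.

q_gained = (105.5 × 1.75 + 14.9) × (87.7 − 17.2) = 14070 J
q_lost = 199.8 × c × (163.9 − 87.7) = 15224.76 c
Set equal: c = 14070 / 15224.76 = 0.924 J/(g·°C)

c = 0.924 J/(g·°C)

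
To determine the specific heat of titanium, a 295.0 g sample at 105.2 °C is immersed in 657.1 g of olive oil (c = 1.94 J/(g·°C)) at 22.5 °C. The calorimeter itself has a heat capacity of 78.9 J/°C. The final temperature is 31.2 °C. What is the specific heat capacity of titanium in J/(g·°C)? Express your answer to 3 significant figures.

q_gained = (657.1 × 1.94 + 78.9) × (31.2 − 22.5) = 11777 J
q_lost = 295.0 × c × (105.2 − 31.2) = 21830 c
Set equal: c = 11777 / 21830 = 0.539 J/(g·°C)

c = 0.539 J/(g·°C)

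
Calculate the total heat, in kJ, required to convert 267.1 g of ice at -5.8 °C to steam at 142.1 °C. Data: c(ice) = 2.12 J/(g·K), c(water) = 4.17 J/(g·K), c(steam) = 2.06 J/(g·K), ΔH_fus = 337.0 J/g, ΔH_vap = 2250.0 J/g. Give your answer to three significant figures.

q = 829 kJ

q1 (heat ice -5.8→0.0 °C): 267.1 × 2.12 × 5.8 = 3284 J
q2 (melt at 0 °C): 267.1 × 337.0 = 90013 J
q3 (heat water 0.0→100.0 °C): 267.1 × 4.17 × 100.0 = 111381 J
q4 (vaporize at 100 °C): 267.1 × 2250.0 = 600975 J
q5 (heat steam 100.0→142.1 °C): 267.1 × 2.06 × 42.1 = 23165 J
Total: 3284 + 90013 + 111381 + 600975 + 23165 = 828818 J = 829 kJ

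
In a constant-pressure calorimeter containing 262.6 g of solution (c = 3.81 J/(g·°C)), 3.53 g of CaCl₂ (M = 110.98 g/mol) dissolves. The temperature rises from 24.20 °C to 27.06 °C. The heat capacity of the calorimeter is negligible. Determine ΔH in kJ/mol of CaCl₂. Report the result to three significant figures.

|ΔT| = |27.06 − 24.20| = 2.86 °C
|q_surr| = (262.6 × 3.81) × 2.86 = 1000.506 × 2.86 = 2861.4 J
n(CaCl₂) = 3.53 / 110.98 = 0.031808 mol
Temperature rose, so q_rxn = −|q_surr| = -2.8614 kJ
ΔH = q_rxn / n = -89.96 kJ/mol

ΔH = -90.0 kJ/mol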